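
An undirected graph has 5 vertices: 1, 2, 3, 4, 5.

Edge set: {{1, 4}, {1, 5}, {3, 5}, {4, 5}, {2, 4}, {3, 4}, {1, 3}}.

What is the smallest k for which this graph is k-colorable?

1, 3, 4, 5 are pairwise adjacent (a clique of size 4), so at least 4 colors are needed.
4 colors suffice: 1=c, 2=b, 3=b, 4=a, 5=d. Each edge has distinct colors on its endpoints.

4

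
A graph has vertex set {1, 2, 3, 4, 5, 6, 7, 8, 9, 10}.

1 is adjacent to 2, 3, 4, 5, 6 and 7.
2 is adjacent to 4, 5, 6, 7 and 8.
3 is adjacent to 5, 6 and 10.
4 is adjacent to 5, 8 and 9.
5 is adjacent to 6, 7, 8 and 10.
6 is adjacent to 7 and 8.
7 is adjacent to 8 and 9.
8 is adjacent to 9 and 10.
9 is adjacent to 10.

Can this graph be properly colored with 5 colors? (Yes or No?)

The chromatic number is 5. 2, 5, 6, 7, 8 form a clique, so at least 5 colors are needed.
5 colors suffice: color a → {5, 9}; color b → {1, 8}; color c → {4, 6, 10}; color d → {2, 3}; color e → {7}.
That is already a proper 5-coloring.

Yes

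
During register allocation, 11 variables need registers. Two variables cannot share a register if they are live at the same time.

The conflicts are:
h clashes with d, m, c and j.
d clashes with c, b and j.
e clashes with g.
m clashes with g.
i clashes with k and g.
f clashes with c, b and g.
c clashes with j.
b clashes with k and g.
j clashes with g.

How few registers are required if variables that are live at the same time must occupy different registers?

4

h, d, c, j are mutually in conflict, so at least 4 registers are needed.
4 registers suffice: register 1 → {h, k, g}; register 2 → {d, e, m, i, f}; register 3 → {b, j}; register 4 → {c}. Every pair that conflicts lands in different registers.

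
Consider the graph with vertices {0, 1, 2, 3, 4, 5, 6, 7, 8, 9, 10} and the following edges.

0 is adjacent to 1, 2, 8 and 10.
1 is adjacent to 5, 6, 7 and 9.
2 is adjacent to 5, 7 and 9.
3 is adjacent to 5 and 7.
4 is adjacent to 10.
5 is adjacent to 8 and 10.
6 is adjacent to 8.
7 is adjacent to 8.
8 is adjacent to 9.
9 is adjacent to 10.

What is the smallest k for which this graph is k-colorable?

0 and 10 are adjacent, so at least 2 colors are needed.
One proper 2-coloring: 0=red, 1=blue, 2=blue, 3=blue, 4=red, 5=red, 6=red, 7=red, 8=blue, 9=red, 10=blue. No two adjacent vertices share a color.

2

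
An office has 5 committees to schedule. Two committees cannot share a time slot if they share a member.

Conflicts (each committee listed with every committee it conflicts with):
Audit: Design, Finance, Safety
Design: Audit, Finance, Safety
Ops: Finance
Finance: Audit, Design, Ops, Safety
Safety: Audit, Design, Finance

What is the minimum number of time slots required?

4

Audit, Design, Finance, Safety pairwise conflict, so at least 4 time slots are needed.
4 time slots suffice: Audit=4, Design=3, Ops=2, Finance=1, Safety=2. Each listed conflict is separated.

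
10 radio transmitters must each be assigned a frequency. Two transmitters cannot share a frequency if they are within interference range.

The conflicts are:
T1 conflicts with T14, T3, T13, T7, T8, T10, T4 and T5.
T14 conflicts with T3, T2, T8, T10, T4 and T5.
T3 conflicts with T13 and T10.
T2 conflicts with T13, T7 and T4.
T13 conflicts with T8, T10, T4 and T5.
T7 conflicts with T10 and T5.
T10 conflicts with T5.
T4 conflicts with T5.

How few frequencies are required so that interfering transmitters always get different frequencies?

T1, T7, T10, T5 pairwise conflict, so at least 4 frequencies are needed.
4 frequencies suffice: frequency 1 → {T1, T2}; frequency 2 → {T14, T13, T7}; frequency 3 → {T3, T8, T5}; frequency 4 → {T10, T4}. Every pair that conflicts lands in different frequencies.

4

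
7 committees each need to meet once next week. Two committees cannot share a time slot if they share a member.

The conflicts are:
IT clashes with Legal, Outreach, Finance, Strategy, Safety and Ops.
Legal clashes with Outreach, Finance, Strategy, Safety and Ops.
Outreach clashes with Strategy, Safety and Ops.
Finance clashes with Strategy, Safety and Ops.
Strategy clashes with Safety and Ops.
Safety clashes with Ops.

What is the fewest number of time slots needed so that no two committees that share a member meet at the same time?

6

IT, Legal, Finance, Strategy, Safety, Ops all conflict with each other, so at least 6 time slots are needed.
Using 6 time slots: IT=4, Legal=3, Outreach=6, Finance=6, Strategy=2, Safety=5, Ops=1. Each listed conflict is separated.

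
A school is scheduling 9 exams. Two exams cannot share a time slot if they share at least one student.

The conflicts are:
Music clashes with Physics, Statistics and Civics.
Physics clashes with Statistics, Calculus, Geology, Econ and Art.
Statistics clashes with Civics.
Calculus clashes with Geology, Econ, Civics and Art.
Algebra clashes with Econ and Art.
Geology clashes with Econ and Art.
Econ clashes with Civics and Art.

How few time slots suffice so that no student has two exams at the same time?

Physics, Calculus, Geology, Econ, Art are mutually in conflict, so at least 5 time slots are needed.
5 time slots suffice: time slot 1 → {Physics, Algebra, Civics}; time slot 2 → {Music, Econ}; time slot 3 → {Statistics, Calculus}; time slot 4 → {Art}; time slot 5 → {Geology}. Every pair that conflicts lands in different time slots.

5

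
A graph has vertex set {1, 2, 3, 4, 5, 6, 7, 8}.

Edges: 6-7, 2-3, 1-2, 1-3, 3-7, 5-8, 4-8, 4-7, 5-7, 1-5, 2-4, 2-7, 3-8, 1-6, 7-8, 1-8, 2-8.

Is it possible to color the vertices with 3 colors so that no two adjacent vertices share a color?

No

1, 2, 3, 8 form a clique, so at least 4 colors are needed.
So 3 colors are not enough.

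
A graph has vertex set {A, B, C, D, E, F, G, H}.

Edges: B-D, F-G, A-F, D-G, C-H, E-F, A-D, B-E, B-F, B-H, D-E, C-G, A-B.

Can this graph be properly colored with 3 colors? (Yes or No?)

Yes

The chromatic number is 3. B, E, F form a triangle, so at least 3 colors are needed.
3 colors suffice: A=green, B=red, C=blue, D=blue, E=green, F=blue, G=red, H=green.
That is already a proper 3-coloring.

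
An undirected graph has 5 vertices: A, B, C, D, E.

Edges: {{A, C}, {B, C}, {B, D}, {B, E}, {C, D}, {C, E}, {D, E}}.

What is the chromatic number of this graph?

B, C, D, E are pairwise adjacent (a clique of size 4), so at least 4 colors are needed.
A valid assignment using 4 colors: A=2, B=4, C=1, D=2, E=3. Each edge has distinct colors on its endpoints.

4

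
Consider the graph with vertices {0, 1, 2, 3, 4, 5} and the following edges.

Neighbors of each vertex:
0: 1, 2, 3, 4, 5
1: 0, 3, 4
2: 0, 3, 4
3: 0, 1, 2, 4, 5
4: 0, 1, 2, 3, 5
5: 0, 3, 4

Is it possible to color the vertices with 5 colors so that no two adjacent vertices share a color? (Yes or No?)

The chromatic number is 4. 0, 1, 3, 4 are pairwise adjacent (a clique of size 4), so at least 4 colors are needed.
4 colors suffice: color red → {0}; color blue → {4}; color green → {3}; color yellow → {1, 2, 5}.
Since 5 ≥ 4, a proper 5-coloring certainly exists.

Yes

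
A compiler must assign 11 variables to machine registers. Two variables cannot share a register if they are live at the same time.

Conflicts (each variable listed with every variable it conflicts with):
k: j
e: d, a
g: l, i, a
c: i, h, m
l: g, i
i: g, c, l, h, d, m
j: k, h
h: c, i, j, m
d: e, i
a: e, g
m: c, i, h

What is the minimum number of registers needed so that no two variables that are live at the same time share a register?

c, i, h, m all conflict with each other, so at least 4 registers are needed.
4 registers suffice: register 1 → {e, i, j}; register 2 → {k, g, h, d}; register 3 → {c, l, a}; register 4 → {m}. No two conflicting variables share a register.

4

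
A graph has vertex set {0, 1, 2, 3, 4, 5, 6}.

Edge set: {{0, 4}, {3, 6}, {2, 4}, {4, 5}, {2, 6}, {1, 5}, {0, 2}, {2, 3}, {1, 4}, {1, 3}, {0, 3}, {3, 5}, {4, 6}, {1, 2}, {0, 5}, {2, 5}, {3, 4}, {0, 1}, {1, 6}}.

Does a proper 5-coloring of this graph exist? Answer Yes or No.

0, 1, 2, 3, 4, 5 are pairwise adjacent (a clique of size 6), so at least 6 colors are needed.
So 5 colors are not enough.

No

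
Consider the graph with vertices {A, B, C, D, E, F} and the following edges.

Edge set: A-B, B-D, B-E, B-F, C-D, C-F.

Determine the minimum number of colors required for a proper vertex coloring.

2

B and E are adjacent, so at least 2 colors are needed.
A valid assignment using 2 colors: A=2, B=1, C=1, D=2, E=2, F=2. Each edge has distinct colors on its endpoints.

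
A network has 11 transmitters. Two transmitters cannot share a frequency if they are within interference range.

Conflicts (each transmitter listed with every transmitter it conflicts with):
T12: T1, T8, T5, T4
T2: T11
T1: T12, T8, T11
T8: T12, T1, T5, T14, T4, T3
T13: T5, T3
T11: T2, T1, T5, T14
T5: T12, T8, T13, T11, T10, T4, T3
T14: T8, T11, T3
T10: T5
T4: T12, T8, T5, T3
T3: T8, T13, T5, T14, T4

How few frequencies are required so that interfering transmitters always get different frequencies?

T8, T5, T4, T3 are mutually in conflict, so at least 4 frequencies are needed.
4 frequencies suffice: frequency 1 → {T2, T1, T5, T14}; frequency 2 → {T8, T13, T11, T10}; frequency 3 → {T12, T3}; frequency 4 → {T4}. No two conflicting transmitters share a frequency.

4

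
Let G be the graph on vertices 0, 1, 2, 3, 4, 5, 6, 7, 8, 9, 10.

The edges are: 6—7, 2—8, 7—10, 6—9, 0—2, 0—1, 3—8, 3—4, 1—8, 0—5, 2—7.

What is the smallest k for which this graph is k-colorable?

7 and 10 are adjacent, so at least 2 colors are needed.
2 colors suffice: color red → {0, 4, 7, 8, 9}; color blue → {1, 2, 3, 5, 6, 10}. Every edge joins two different colors.

2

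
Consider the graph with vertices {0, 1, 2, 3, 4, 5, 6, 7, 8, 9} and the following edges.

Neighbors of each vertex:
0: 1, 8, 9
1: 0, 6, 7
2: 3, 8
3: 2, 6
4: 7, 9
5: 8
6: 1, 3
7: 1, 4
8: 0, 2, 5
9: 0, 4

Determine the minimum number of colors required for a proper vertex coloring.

The cycle 0-9-4-7-1-0 has odd length 5, so it cannot be 2-colored; at least 3 colors are needed.
3 colors suffice: 0=red, 1=blue, 2=green, 3=red, 4=red, 5=red, 6=green, 7=green, 8=blue, 9=blue. No two adjacent vertices share a color.

3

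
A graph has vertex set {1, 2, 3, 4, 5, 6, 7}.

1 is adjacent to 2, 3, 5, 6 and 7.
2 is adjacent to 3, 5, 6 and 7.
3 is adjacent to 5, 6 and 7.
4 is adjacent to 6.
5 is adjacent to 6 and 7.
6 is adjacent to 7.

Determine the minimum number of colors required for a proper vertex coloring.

1, 2, 3, 5, 6, 7 are mutually adjacent (a clique of size 6), so at least 6 colors are needed.
6 colors suffice: color red → {6}; color blue → {3, 4}; color green → {2}; color yellow → {5}; color purple → {7}; color orange → {1}. Each edge has distinct colors on its endpoints.

6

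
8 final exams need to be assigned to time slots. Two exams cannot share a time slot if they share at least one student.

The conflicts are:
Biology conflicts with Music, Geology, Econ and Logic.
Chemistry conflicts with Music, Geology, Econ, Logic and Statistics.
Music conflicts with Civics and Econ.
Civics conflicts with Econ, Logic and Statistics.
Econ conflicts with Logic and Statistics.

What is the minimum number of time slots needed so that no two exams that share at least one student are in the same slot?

3

Music, Civics, Econ are mutually in conflict, so at least 3 time slots are needed.
3 time slots suffice: time slot 1 → {Geology, Econ}; time slot 2 → {Biology, Chemistry, Civics}; time slot 3 → {Music, Logic, Statistics}. No two conflicting exams share a time slot.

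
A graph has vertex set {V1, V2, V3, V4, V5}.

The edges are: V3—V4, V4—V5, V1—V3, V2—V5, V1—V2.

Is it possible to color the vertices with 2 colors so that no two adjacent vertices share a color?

The cycle V1-V3-V4-V5-V2-V1 has odd length 5, so it cannot be 2-colored; at least 3 colors are needed.
So 2 colors are not enough.

No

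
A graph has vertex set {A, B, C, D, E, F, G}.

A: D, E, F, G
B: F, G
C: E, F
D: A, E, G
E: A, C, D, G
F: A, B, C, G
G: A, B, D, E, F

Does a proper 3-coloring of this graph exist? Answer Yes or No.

A, D, E, G form a clique, so at least 4 colors are needed.
So 3 colors are not enough.

No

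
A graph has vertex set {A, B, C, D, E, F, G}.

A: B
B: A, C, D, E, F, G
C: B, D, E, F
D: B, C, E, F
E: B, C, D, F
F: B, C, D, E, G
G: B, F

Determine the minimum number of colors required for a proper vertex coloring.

B, C, D, E, F are pairwise adjacent (a clique of size 5), so at least 5 colors are needed.
One proper 5-coloring: A=2, B=1, C=5, D=3, E=4, F=2, G=3. Every edge joins two different colors.

5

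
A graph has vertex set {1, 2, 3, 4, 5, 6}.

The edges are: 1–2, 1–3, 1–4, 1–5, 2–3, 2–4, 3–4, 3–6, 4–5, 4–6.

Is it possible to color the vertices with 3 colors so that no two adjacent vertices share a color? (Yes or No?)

1, 2, 3, 4 are pairwise adjacent (a clique of size 4), so at least 4 colors are needed.
So 3 colors are not enough.

No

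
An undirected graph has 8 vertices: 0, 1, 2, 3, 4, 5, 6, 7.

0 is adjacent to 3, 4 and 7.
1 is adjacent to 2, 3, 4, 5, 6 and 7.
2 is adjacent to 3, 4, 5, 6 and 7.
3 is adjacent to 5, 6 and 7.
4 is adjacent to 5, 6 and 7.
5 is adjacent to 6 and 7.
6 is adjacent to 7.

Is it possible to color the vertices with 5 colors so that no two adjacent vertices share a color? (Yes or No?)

1, 2, 4, 5, 6, 7 are mutually adjacent (a clique of size 6), so at least 6 colors are needed.
So 5 colors are not enough.

No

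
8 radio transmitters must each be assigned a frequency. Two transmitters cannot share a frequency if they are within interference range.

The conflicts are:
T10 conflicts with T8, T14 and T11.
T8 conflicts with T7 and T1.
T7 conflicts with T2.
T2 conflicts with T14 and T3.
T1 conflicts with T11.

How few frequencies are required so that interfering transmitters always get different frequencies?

The cycle T14-T2-T7-T8-T10-T14 has odd length 5, so it cannot be 2-colored; at least 3 frequencies are needed.
Using 3 frequencies: T10=2, T8=1, T7=2, T2=1, T14=3, T1=2, T3=2, T11=1. Every pair that conflicts lands in different frequencies.

3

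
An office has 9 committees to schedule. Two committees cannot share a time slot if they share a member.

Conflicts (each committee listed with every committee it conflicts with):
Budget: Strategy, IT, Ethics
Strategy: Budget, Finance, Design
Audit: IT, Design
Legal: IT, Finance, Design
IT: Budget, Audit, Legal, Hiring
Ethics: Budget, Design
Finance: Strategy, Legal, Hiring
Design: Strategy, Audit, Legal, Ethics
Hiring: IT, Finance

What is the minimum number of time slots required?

The cycle IT-Legal-Design-Strategy-Budget-IT has odd length 5, so it cannot be 2-colored; at least 3 time slots are needed.
A valid assignment using 3 time slots: Budget=3, Strategy=2, Audit=2, Legal=2, IT=1, Ethics=2, Finance=1, Design=1, Hiring=2. Each listed conflict is separated.

3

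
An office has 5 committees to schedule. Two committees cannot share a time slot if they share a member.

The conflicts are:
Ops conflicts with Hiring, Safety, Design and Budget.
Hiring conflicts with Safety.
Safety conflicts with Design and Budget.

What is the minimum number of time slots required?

3

Ops, Hiring, Safety are mutually in conflict, so at least 3 time slots are needed.
A valid assignment using 3 time slots: Ops=2, Hiring=3, Safety=1, Design=3, Budget=3. Each listed conflict is separated.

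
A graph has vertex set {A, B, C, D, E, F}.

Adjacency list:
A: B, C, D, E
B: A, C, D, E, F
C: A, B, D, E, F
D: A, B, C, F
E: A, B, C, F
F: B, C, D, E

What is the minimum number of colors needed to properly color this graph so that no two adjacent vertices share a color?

4

A, B, C, E are mutually adjacent (a clique of size 4), so at least 4 colors are needed.
4 colors suffice: color 1 → {B}; color 2 → {C}; color 3 → {A, F}; color 4 → {D, E}. Each edge has distinct colors on its endpoints.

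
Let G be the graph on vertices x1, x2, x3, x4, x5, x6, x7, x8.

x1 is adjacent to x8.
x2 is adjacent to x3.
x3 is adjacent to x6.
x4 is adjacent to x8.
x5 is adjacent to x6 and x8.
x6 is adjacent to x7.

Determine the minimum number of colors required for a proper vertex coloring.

2

x4 and x8 are adjacent, so at least 2 colors are needed.
2 colors suffice: color 1 → {x2, x6, x8}; color 2 → {x1, x3, x4, x5, x7}. Each edge has distinct colors on its endpoints.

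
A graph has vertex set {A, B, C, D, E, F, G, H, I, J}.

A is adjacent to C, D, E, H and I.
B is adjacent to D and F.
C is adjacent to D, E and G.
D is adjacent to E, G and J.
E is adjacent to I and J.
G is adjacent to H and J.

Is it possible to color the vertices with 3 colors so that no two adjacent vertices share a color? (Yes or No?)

No

A, C, D, E form a clique, so at least 4 colors are needed.
So 3 colors are not enough.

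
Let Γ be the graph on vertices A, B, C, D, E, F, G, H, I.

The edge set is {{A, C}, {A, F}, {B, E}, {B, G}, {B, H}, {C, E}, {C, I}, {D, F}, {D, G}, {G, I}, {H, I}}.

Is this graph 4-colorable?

The chromatic number is 3. The cycle C-I-G-B-E-C has odd length 5, so it cannot be 2-colored; at least 3 colors are needed.
A valid assignment using 3 colors: A=blue, B=blue, C=red, D=blue, E=green, F=red, G=red, H=red, I=blue.
Since 4 ≥ 3, a proper 4-coloring certainly exists.

Yes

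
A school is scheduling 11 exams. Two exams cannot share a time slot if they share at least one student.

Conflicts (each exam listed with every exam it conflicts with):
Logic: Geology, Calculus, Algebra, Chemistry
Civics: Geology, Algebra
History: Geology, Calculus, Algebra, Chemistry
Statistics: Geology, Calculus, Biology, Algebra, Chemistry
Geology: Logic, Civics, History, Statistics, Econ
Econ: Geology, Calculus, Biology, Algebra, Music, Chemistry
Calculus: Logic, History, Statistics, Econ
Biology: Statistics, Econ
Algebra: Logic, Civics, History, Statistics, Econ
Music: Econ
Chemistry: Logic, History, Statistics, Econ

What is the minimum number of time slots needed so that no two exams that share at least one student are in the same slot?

Logic and Chemistry conflict, so at least 2 time slots are needed.
Using 2 time slots: Logic=1, Civics=1, History=1, Statistics=1, Geology=2, Econ=1, Calculus=2, Biology=2, Algebra=2, Music=2, Chemistry=2. Each listed conflict is separated.

2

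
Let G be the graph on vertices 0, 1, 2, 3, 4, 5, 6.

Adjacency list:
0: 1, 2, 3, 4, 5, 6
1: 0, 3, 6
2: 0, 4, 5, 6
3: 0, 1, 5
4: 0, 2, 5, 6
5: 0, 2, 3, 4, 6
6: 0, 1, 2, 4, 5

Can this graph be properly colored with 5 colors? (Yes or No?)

Yes

The chromatic number is 5. 0, 2, 4, 5, 6 form a clique, so at least 5 colors are needed.
A valid assignment using 5 colors: 0=a, 1=b, 2=e, 3=c, 4=d, 5=b, 6=c.
That is already a proper 5-coloring.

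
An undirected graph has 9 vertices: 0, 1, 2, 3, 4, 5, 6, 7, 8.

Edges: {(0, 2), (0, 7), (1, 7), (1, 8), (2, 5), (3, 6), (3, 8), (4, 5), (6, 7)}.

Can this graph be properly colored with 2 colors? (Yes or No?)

No

The cycle 6-3-8-1-7-6 has odd length 5, so it cannot be 2-colored; at least 3 colors are needed.
So 2 colors are not enough.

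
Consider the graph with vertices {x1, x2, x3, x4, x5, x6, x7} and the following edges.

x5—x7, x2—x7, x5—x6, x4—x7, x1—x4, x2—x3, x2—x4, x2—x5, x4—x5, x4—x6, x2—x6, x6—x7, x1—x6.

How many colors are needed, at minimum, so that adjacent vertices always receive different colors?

x2, x4, x5, x6, x7 are pairwise adjacent (a clique of size 5), so at least 5 colors are needed.
5 colors suffice: color red → {x3, x4}; color blue → {x6}; color green → {x1, x2}; color yellow → {x7}; color purple → {x5}. Every edge joins two different colors.

5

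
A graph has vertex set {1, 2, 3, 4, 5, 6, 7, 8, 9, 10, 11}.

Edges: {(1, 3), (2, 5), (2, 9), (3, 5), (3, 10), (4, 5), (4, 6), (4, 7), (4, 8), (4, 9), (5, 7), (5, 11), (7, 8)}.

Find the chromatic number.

3

4, 7, 8 are mutually adjacent, so at least 3 colors are needed.
3 colors suffice: color red → {1, 5, 6, 8, 9, 10}; color blue → {2, 3, 4, 11}; color green → {7}. No two adjacent vertices share a color.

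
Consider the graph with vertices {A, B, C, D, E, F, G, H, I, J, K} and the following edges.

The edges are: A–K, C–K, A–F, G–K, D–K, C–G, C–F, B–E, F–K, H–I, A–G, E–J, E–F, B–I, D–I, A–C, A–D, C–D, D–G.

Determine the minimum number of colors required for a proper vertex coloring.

A, C, D, G, K are mutually adjacent (a clique of size 5), so at least 5 colors are needed.
5 colors suffice: color 1 → {C, E, I}; color 2 → {A, B, H, J}; color 3 → {D, F}; color 4 → {K}; color 5 → {G}. No two adjacent vertices share a color.

5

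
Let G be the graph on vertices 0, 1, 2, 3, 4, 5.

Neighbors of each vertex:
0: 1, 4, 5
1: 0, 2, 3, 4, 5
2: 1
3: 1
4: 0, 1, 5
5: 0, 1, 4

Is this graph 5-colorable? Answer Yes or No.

The chromatic number is 4. 0, 1, 4, 5 are mutually adjacent (a clique of size 4), so at least 4 colors are needed.
4 colors suffice: color a → {1}; color b → {0, 2, 3}; color c → {5}; color d → {4}.
Since 5 ≥ 4, a proper 5-coloring certainly exists.

Yes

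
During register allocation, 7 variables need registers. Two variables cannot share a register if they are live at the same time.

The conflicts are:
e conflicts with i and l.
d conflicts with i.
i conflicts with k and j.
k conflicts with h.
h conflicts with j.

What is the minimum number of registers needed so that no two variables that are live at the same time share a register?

i and j conflict, so at least 2 registers are needed.
2 registers suffice: register 1 → {i, h, l}; register 2 → {e, d, k, j}. Every pair that conflicts lands in different registers.

2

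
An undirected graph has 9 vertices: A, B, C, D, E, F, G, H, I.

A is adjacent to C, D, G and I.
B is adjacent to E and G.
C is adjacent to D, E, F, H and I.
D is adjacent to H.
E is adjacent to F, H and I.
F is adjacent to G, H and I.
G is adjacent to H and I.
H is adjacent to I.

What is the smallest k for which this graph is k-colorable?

C, E, F, H, I form a clique, so at least 5 colors are needed.
A valid assignment using 5 colors: A=3, B=2, C=1, D=2, E=4, F=5, G=1, H=3, I=2. Every edge joins two different colors.

5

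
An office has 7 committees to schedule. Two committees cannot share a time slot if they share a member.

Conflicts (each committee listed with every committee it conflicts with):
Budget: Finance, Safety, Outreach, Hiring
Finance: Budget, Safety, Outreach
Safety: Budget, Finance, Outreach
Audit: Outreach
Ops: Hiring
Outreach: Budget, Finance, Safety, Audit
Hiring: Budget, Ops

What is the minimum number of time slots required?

4

Budget, Finance, Safety, Outreach pairwise conflict, so at least 4 time slots are needed.
Using 4 time slots: Budget=1, Finance=4, Safety=3, Audit=1, Ops=1, Outreach=2, Hiring=2. No two conflicting committees share a time slot.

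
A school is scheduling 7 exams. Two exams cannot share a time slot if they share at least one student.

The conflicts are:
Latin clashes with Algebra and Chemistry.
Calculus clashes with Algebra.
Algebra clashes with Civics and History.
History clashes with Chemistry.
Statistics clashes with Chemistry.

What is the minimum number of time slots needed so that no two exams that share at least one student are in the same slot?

Calculus and Algebra conflict, so at least 2 time slots are needed.
A valid assignment using 2 time slots: Latin=2, Calculus=2, Algebra=1, Civics=2, History=2, Statistics=2, Chemistry=1. Each listed conflict is separated.

2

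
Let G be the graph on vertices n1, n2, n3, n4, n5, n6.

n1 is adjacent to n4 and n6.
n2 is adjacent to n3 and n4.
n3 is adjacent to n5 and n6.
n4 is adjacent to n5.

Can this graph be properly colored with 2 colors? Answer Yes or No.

No

The cycle n4-n1-n6-n3-n5-n4 has odd length 5, so it cannot be 2-colored; at least 3 colors are needed.
So 2 colors are not enough.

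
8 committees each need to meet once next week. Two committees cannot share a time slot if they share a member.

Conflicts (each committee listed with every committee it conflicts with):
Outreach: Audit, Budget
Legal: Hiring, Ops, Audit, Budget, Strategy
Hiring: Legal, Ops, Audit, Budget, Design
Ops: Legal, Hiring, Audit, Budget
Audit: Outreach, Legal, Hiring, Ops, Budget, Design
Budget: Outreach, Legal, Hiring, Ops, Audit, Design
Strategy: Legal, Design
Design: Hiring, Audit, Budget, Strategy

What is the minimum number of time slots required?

5

Legal, Hiring, Ops, Audit, Budget all conflict with each other, so at least 5 time slots are needed.
5 time slots suffice: time slot 1 → {Audit, Strategy}; time slot 2 → {Budget}; time slot 3 → {Outreach, Legal, Design}; time slot 4 → {Hiring}; time slot 5 → {Ops}. No two conflicting committees share a time slot.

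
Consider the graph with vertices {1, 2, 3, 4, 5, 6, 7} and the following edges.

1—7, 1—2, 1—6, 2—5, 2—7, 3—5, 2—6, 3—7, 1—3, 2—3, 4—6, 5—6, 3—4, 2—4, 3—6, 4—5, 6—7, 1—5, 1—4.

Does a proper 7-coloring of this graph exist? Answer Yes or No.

The chromatic number is 6. 1, 2, 3, 4, 5, 6 form a clique, so at least 6 colors are needed.
One proper 6-coloring: 1=green, 2=blue, 3=yellow, 4=purple, 5=orange, 6=red, 7=purple.
Since 7 ≥ 6, a proper 7-coloring certainly exists.

Yes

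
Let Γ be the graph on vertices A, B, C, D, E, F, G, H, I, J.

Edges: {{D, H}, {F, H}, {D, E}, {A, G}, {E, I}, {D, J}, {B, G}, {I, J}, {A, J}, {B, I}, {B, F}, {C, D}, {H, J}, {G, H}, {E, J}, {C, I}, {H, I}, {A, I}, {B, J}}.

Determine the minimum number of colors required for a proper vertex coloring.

3

B, I, J are pairwise adjacent, so at least 3 colors are needed.
A valid assignment using 3 colors: A=3, B=3, C=1, D=2, E=3, F=1, G=1, H=3, I=2, J=1. Every edge joins two different colors.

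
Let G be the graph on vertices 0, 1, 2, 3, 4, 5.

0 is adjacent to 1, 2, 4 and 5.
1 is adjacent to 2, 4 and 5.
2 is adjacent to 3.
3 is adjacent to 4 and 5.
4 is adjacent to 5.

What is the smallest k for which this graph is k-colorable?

0, 1, 4, 5 are mutually adjacent (a clique of size 4), so at least 4 colors are needed.
A valid assignment using 4 colors: 0=blue, 1=green, 2=red, 3=blue, 4=red, 5=yellow. Each edge has distinct colors on its endpoints.

4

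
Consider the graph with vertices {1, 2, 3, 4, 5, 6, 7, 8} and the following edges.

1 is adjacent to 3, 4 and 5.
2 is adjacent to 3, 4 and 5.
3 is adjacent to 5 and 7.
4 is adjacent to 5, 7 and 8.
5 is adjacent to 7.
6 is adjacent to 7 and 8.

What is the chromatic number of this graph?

3

2, 3, 5 form a triangle, so at least 3 colors are needed.
A valid assignment using 3 colors: 1=green, 2=green, 3=blue, 4=blue, 5=red, 6=blue, 7=green, 8=red. No two adjacent vertices share a color.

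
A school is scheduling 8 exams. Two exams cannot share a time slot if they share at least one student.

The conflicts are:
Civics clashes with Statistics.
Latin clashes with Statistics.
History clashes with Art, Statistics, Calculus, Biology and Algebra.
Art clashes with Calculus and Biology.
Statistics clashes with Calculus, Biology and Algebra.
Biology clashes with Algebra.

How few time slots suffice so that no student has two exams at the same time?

History, Statistics, Biology, Algebra pairwise conflict, so at least 4 time slots are needed.
4 time slots suffice: time slot 1 → {Art, Statistics}; time slot 2 → {Civics, Latin, History}; time slot 3 → {Calculus, Biology}; time slot 4 → {Algebra}. No two conflicting exams share a time slot.

4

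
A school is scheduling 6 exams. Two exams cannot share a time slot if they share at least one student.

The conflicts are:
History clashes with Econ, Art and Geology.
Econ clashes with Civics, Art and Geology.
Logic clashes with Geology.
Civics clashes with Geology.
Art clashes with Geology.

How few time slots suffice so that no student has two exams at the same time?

History, Econ, Art, Geology pairwise conflict, so at least 4 time slots are needed.
4 time slots suffice: time slot 1 → {Geology}; time slot 2 → {Econ, Logic}; time slot 3 → {History, Civics}; time slot 4 → {Art}. Each listed conflict is separated.

4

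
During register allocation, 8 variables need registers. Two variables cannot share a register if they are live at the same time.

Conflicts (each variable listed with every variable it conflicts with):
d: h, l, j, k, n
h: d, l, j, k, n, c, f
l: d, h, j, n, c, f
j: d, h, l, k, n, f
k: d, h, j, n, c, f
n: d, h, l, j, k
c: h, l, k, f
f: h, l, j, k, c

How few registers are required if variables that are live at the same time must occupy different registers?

5

d, h, j, k, n are mutually in conflict, so at least 5 registers are needed.
Using 5 registers: d=4, h=1, l=2, j=3, k=2, n=5, c=3, f=4. No two conflicting variables share a register.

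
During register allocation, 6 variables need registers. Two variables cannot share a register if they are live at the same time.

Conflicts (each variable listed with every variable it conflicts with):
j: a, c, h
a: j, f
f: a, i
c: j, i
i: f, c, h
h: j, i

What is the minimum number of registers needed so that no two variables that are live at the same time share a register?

3

The cycle j-h-i-f-a-j has odd length 5, so it cannot be 2-colored; at least 3 registers are needed.
3 registers suffice: register 1 → {j, i}; register 2 → {a, c, h}; register 3 → {f}. Every pair that conflicts lands in different registers.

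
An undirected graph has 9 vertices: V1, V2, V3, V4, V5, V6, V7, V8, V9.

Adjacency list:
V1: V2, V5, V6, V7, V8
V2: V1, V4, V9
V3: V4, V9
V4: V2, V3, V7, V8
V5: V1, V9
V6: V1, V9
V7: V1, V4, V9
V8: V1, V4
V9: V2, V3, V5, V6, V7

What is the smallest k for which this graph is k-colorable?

V5 and V9 are adjacent, so at least 2 colors are needed.
2 colors suffice: color R → {V1, V4, V9}; color B → {V2, V3, V5, V6, V7, V8}. Each edge has distinct colors on its endpoints.

2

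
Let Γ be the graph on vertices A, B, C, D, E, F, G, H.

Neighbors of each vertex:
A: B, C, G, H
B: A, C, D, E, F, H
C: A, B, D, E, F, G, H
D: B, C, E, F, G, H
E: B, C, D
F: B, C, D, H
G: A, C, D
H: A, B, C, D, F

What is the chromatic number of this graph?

5

B, C, D, F, H are mutually adjacent (a clique of size 5), so at least 5 colors are needed.
A valid assignment using 5 colors: A=2, B=3, C=1, D=2, E=4, F=5, G=3, H=4. Each edge has distinct colors on its endpoints.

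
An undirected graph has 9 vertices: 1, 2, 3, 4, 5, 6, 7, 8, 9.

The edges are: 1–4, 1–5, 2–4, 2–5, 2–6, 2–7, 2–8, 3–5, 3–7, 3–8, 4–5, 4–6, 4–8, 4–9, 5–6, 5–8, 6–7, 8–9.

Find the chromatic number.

2, 4, 5, 8 are pairwise adjacent (a clique of size 4), so at least 4 colors are needed.
One proper 4-coloring: 1=c, 2=d, 3=b, 4=b, 5=a, 6=c, 7=a, 8=c, 9=a. Each edge has distinct colors on its endpoints.

4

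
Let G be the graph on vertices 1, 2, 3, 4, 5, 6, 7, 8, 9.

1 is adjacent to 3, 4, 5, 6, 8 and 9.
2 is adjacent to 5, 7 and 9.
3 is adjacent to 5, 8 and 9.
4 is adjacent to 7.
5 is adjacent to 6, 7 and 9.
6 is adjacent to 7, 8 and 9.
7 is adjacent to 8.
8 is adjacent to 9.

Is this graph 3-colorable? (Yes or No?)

No

1, 6, 8, 9 are pairwise adjacent (a clique of size 4), so at least 4 colors are needed.
So 3 colors are not enough.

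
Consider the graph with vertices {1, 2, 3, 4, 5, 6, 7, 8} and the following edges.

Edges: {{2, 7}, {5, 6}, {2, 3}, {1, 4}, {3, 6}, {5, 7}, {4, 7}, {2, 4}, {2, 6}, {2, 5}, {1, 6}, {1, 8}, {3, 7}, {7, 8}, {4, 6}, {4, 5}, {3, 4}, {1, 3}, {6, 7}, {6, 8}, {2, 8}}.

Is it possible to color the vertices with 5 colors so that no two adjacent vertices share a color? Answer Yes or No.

The chromatic number is 5. 2, 3, 4, 6, 7 form a clique, so at least 5 colors are needed.
5 colors suffice: color a → {6}; color b → {1, 2}; color c → {4, 8}; color d → {7}; color e → {3, 5}.
That is already a proper 5-coloring.

Yes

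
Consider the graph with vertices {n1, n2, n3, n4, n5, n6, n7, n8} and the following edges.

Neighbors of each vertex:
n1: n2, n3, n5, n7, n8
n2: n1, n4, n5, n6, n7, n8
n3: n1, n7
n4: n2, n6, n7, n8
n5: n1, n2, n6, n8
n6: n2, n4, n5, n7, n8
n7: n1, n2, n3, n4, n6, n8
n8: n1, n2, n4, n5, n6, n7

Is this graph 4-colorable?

No

n2, n4, n6, n7, n8 are mutually adjacent (a clique of size 5), so at least 5 colors are needed.
So 4 colors are not enough.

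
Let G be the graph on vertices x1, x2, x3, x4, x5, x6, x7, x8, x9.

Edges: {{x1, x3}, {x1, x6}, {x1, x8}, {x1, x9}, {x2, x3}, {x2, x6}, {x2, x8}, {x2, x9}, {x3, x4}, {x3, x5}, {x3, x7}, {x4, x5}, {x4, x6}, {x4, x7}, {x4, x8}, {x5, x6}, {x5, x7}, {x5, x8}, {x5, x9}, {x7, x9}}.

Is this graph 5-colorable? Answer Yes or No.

The chromatic number is 4. x3, x4, x5, x7 form a clique, so at least 4 colors are needed.
4 colors suffice: color 1 → {x1, x2, x5}; color 2 → {x4, x9}; color 3 → {x3, x6, x8}; color 4 → {x7}.
Since 5 ≥ 4, a proper 5-coloring certainly exists.

Yes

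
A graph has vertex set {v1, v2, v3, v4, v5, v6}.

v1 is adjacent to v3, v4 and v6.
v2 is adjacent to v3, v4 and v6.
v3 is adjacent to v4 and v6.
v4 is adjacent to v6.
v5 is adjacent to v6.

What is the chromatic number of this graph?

4

v2, v3, v4, v6 are mutually adjacent (a clique of size 4), so at least 4 colors are needed.
4 colors suffice: v1=4, v2=4, v3=3, v4=2, v5=2, v6=1. Each edge has distinct colors on its endpoints.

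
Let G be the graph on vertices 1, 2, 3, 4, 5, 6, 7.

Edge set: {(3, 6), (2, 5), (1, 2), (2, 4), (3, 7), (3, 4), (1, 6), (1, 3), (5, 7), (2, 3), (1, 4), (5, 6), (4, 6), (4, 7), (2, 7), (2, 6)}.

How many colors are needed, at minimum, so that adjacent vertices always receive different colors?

5

1, 2, 3, 4, 6 are mutually adjacent (a clique of size 5), so at least 5 colors are needed.
5 colors suffice: color a → {2}; color b → {4, 5}; color c → {6, 7}; color d → {3}; color e → {1}. Every edge joins two different colors.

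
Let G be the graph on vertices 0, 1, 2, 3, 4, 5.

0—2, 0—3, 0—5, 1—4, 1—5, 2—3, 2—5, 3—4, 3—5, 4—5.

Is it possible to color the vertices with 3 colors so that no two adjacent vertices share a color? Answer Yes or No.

No

0, 2, 3, 5 form a clique, so at least 4 colors are needed.
So 3 colors are not enough.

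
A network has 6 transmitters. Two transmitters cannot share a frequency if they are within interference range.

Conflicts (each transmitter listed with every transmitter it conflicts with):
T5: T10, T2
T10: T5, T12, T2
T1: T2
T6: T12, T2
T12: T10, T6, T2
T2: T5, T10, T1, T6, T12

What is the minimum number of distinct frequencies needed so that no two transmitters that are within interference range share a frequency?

3

T6, T12, T2 are mutually in conflict, so at least 3 frequencies are needed.
3 frequencies suffice: frequency 1 → {T2}; frequency 2 → {T5, T1, T12}; frequency 3 → {T10, T6}. Every pair that conflicts lands in different frequencies.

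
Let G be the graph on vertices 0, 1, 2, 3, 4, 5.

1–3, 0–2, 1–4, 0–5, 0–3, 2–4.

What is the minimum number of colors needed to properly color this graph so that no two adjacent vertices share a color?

3

The cycle 2-0-3-1-4-2 has odd length 5, so it cannot be 2-colored; at least 3 colors are needed.
3 colors suffice: color a → {0, 4}; color b → {2, 3, 5}; color c → {1}. Every edge joins two different colors.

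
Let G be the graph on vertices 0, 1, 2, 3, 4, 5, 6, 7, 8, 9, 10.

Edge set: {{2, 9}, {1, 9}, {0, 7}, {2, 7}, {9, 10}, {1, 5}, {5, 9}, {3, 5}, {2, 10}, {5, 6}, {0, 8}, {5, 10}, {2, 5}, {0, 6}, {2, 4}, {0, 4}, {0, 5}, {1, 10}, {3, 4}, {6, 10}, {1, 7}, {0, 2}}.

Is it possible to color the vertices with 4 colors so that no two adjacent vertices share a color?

Yes

The chromatic number is 4. 2, 5, 9, 10 form a clique, so at least 4 colors are needed.
4 colors suffice: color a → {4, 5, 7, 8}; color b → {0, 3, 10}; color c → {1, 2, 6}; color d → {9}.
That is already a proper 4-coloring.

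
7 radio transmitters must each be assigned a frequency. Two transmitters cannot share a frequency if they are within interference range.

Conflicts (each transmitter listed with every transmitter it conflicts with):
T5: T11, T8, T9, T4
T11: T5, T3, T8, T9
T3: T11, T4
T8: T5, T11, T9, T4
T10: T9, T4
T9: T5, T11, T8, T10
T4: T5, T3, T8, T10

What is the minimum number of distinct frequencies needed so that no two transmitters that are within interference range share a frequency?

T5, T11, T8, T9 are mutually in conflict, so at least 4 frequencies are needed.
A valid assignment using 4 frequencies: T5=1, T11=2, T3=1, T8=3, T10=1, T9=4, T4=2. Every pair that conflicts lands in different frequencies.

4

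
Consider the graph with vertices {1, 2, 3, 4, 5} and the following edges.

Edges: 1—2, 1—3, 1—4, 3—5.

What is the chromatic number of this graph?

2

3 and 5 are adjacent, so at least 2 colors are needed.
A valid assignment using 2 colors: 1=a, 2=b, 3=b, 4=b, 5=a. No two adjacent vertices share a color.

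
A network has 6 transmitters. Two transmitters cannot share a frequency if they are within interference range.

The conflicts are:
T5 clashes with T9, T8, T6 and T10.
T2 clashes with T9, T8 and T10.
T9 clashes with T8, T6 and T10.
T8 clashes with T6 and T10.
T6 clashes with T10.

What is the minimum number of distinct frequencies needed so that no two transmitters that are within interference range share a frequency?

T5, T9, T8, T6, T10 pairwise conflict, so at least 5 frequencies are needed.
5 frequencies suffice: frequency 1 → {T10}; frequency 2 → {T8}; frequency 3 → {T9}; frequency 4 → {T2, T6}; frequency 5 → {T5}. No two conflicting transmitters share a frequency.

5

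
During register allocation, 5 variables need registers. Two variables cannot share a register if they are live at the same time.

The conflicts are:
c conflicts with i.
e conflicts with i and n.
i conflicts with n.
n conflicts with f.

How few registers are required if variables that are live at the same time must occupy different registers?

3

e, i, n are mutually in conflict, so at least 3 registers are needed.
3 registers suffice: c=2, e=3, i=1, n=2, f=1. Every pair that conflicts lands in different registers.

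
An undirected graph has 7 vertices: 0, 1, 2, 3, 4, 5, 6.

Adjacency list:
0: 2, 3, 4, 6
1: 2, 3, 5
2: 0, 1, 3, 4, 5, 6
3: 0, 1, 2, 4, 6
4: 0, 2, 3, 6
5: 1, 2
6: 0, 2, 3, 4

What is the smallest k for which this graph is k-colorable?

5

0, 2, 3, 4, 6 are mutually adjacent (a clique of size 5), so at least 5 colors are needed.
5 colors suffice: 0=purple, 1=green, 2=red, 3=blue, 4=yellow, 5=blue, 6=green. Every edge joins two different colors.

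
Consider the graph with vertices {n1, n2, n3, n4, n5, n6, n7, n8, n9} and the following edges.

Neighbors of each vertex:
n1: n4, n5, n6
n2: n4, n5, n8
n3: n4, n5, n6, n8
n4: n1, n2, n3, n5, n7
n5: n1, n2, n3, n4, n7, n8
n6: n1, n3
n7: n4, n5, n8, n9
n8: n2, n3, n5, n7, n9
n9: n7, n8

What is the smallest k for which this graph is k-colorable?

n7, n8, n9 are pairwise adjacent, so at least 3 colors are needed.
3 colors suffice: color 1 → {n5, n6, n9}; color 2 → {n4, n8}; color 3 → {n1, n2, n3, n7}. Each edge has distinct colors on its endpoints.

3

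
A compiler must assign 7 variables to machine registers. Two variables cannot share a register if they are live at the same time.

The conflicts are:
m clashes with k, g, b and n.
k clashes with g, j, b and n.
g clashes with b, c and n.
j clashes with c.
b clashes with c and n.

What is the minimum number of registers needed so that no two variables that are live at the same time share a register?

5

m, k, g, b, n are mutually in conflict, so at least 5 registers are needed.
5 registers suffice: register 1 → {k, c}; register 2 → {j, b}; register 3 → {g}; register 4 → {m}; register 5 → {n}. Each listed conflict is separated.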